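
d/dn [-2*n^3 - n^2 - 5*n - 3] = -6*n^2 - 2*n - 5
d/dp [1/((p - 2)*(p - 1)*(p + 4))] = (-(p - 2)*(p - 1) - (p - 2)*(p + 4) - (p - 1)*(p + 4))/((p - 2)^2*(p - 1)^2*(p + 4)^2)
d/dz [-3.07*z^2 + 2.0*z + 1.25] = 2.0 - 6.14*z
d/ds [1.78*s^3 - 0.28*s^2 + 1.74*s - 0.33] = 5.34*s^2 - 0.56*s + 1.74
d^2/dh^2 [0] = 0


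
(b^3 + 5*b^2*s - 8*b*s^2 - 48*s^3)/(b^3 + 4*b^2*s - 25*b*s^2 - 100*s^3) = (-b^2 - b*s + 12*s^2)/(-b^2 + 25*s^2)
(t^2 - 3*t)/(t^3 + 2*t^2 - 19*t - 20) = t*(t - 3)/(t^3 + 2*t^2 - 19*t - 20)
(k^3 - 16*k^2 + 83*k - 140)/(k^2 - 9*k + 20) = k - 7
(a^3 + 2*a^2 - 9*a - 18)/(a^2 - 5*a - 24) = (a^2 - a - 6)/(a - 8)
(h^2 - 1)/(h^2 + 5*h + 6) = (h^2 - 1)/(h^2 + 5*h + 6)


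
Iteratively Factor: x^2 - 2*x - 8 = (x - 4)*(x + 2)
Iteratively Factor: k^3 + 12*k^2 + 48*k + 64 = (k + 4)*(k^2 + 8*k + 16) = (k + 4)^2*(k + 4)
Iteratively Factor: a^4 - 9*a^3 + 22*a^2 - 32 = (a + 1)*(a^3 - 10*a^2 + 32*a - 32) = (a - 4)*(a + 1)*(a^2 - 6*a + 8) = (a - 4)^2*(a + 1)*(a - 2)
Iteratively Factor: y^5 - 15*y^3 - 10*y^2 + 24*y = (y - 1)*(y^4 + y^3 - 14*y^2 - 24*y) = y*(y - 1)*(y^3 + y^2 - 14*y - 24) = y*(y - 4)*(y - 1)*(y^2 + 5*y + 6) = y*(y - 4)*(y - 1)*(y + 3)*(y + 2)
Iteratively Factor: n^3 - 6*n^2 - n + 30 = (n - 3)*(n^2 - 3*n - 10) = (n - 3)*(n + 2)*(n - 5)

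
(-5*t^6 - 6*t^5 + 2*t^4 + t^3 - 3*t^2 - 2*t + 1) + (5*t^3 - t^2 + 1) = -5*t^6 - 6*t^5 + 2*t^4 + 6*t^3 - 4*t^2 - 2*t + 2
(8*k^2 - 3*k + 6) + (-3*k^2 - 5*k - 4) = 5*k^2 - 8*k + 2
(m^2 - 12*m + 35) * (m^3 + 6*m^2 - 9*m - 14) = m^5 - 6*m^4 - 46*m^3 + 304*m^2 - 147*m - 490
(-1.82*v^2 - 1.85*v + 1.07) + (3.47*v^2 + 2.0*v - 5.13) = 1.65*v^2 + 0.15*v - 4.06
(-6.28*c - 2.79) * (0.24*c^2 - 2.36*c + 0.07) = -1.5072*c^3 + 14.1512*c^2 + 6.1448*c - 0.1953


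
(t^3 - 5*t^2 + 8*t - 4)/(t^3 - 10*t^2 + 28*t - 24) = (t - 1)/(t - 6)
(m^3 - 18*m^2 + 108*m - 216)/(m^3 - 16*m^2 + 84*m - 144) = (m - 6)/(m - 4)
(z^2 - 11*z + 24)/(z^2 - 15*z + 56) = (z - 3)/(z - 7)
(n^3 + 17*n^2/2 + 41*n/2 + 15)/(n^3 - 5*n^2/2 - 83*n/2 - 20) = (2*n^2 + 7*n + 6)/(2*n^2 - 15*n - 8)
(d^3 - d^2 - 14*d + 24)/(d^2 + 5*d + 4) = (d^2 - 5*d + 6)/(d + 1)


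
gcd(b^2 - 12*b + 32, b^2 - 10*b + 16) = b - 8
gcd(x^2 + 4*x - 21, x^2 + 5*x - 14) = x + 7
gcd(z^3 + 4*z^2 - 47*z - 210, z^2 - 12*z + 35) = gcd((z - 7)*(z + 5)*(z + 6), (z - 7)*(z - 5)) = z - 7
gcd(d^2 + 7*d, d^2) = d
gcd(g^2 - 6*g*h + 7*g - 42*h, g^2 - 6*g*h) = g - 6*h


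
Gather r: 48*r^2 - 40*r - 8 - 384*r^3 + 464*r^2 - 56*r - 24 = -384*r^3 + 512*r^2 - 96*r - 32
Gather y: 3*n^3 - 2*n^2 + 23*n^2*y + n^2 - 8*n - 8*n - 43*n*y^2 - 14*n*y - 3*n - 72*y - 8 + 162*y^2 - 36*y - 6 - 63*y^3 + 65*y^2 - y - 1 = 3*n^3 - n^2 - 19*n - 63*y^3 + y^2*(227 - 43*n) + y*(23*n^2 - 14*n - 109) - 15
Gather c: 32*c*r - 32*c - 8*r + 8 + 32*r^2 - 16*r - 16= c*(32*r - 32) + 32*r^2 - 24*r - 8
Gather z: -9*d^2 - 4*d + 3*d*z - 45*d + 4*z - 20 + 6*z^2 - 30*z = -9*d^2 - 49*d + 6*z^2 + z*(3*d - 26) - 20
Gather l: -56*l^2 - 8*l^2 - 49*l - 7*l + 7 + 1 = -64*l^2 - 56*l + 8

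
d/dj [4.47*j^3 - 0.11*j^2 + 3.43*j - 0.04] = 13.41*j^2 - 0.22*j + 3.43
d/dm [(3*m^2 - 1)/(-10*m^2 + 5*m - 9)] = (15*m^2 - 74*m + 5)/(100*m^4 - 100*m^3 + 205*m^2 - 90*m + 81)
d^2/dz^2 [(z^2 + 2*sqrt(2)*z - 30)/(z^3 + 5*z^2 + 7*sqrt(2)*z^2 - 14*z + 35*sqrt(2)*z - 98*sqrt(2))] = 2*(z^6 + 6*sqrt(2)*z^5 - 75*sqrt(2)*z^4 - 54*z^4 - 1480*z^3 - 797*sqrt(2)*z^3 - 7980*sqrt(2)*z^2 - 3342*z^2 - 31920*z - 7518*sqrt(2)*z - 106820 + 28420*sqrt(2))/(z^9 + 15*z^8 + 21*sqrt(2)*z^8 + 327*z^7 + 315*sqrt(2)*z^7 + 1379*sqrt(2)*z^6 + 4115*z^6 + 4095*sqrt(2)*z^5 + 9240*z^5 - 83790*z^4 + 12936*sqrt(2)*z^4 - 140630*sqrt(2)*z^3 - 138572*z^3 - 374556*sqrt(2)*z^2 + 864360*z^2 - 806736*z + 2016840*sqrt(2)*z - 1882384*sqrt(2))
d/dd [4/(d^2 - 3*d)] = 4*(3 - 2*d)/(d^2*(d - 3)^2)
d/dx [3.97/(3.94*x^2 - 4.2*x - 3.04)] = (16.674 - 31.2836*x)/(-3.94*x^2 + 4.2*x + 3.04)^2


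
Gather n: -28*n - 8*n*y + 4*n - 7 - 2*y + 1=n*(-8*y - 24) - 2*y - 6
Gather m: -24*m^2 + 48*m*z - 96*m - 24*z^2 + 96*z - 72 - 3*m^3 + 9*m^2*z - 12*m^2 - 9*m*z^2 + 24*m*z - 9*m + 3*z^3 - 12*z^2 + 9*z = -3*m^3 + m^2*(9*z - 36) + m*(-9*z^2 + 72*z - 105) + 3*z^3 - 36*z^2 + 105*z - 72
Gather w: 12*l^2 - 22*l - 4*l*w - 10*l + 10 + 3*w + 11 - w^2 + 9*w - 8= 12*l^2 - 32*l - w^2 + w*(12 - 4*l) + 13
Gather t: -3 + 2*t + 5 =2*t + 2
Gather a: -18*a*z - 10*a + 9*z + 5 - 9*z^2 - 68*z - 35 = a*(-18*z - 10) - 9*z^2 - 59*z - 30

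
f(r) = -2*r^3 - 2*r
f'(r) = -6*r^2 - 2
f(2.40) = -32.45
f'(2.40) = -36.56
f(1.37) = -7.88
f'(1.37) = -13.26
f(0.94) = -3.54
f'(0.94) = -7.30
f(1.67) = -12.65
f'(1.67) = -18.73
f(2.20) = -25.70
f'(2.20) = -31.04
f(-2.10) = 22.72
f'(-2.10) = -28.46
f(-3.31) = 79.15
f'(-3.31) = -67.74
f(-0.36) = 0.81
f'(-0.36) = -2.78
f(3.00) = -60.00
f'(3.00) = -56.00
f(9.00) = -1476.00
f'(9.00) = -488.00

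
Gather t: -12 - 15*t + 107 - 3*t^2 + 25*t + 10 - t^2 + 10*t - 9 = -4*t^2 + 20*t + 96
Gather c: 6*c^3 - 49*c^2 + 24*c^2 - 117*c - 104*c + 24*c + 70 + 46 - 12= 6*c^3 - 25*c^2 - 197*c + 104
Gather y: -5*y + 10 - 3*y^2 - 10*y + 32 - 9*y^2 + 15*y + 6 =48 - 12*y^2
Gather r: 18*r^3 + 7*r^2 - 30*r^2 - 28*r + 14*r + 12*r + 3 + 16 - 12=18*r^3 - 23*r^2 - 2*r + 7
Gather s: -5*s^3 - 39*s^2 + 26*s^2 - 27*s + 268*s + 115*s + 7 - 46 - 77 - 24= -5*s^3 - 13*s^2 + 356*s - 140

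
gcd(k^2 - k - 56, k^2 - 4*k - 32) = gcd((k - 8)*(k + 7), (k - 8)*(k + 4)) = k - 8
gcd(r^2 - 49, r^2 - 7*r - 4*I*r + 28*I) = r - 7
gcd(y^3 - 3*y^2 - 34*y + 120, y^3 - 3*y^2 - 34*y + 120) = y^3 - 3*y^2 - 34*y + 120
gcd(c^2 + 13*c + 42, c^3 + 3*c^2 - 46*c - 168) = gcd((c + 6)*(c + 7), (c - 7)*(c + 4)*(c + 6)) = c + 6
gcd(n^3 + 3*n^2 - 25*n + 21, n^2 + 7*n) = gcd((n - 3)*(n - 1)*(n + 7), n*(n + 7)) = n + 7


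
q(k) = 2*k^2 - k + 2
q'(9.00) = 35.00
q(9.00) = 155.00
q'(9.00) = 35.00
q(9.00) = 155.00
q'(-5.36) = -22.44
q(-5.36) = 64.82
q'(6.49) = 24.96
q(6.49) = 79.75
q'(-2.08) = -9.32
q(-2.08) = 12.73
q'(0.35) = 0.40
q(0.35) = 1.90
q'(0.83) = 2.32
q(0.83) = 2.55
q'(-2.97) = -12.88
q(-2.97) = 22.61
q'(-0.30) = -2.20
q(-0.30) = 2.48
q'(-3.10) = -13.40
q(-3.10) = 24.32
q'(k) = 4*k - 1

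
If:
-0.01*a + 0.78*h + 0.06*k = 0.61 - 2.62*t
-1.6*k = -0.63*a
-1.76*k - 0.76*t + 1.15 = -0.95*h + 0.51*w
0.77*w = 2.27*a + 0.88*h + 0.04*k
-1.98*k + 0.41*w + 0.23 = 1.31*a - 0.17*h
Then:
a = 0.55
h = 0.39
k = 0.21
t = 0.12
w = 2.06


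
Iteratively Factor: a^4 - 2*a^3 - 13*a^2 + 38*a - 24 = (a + 4)*(a^3 - 6*a^2 + 11*a - 6) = (a - 2)*(a + 4)*(a^2 - 4*a + 3) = (a - 2)*(a - 1)*(a + 4)*(a - 3)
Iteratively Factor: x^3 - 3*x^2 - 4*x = (x)*(x^2 - 3*x - 4) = x*(x - 4)*(x + 1)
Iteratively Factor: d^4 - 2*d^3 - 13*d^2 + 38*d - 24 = (d - 3)*(d^3 + d^2 - 10*d + 8) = (d - 3)*(d - 1)*(d^2 + 2*d - 8) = (d - 3)*(d - 1)*(d + 4)*(d - 2)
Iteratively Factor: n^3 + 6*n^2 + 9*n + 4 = (n + 4)*(n^2 + 2*n + 1) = (n + 1)*(n + 4)*(n + 1)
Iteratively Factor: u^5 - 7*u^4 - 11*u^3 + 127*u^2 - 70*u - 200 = (u + 1)*(u^4 - 8*u^3 - 3*u^2 + 130*u - 200) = (u - 2)*(u + 1)*(u^3 - 6*u^2 - 15*u + 100) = (u - 5)*(u - 2)*(u + 1)*(u^2 - u - 20) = (u - 5)*(u - 2)*(u + 1)*(u + 4)*(u - 5)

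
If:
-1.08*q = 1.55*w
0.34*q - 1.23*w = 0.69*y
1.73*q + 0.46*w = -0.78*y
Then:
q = 0.00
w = 0.00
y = 0.00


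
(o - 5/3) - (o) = -5/3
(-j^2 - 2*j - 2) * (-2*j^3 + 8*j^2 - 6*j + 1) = 2*j^5 - 4*j^4 - 6*j^3 - 5*j^2 + 10*j - 2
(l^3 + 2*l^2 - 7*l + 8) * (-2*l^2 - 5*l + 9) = -2*l^5 - 9*l^4 + 13*l^3 + 37*l^2 - 103*l + 72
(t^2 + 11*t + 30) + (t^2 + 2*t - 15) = 2*t^2 + 13*t + 15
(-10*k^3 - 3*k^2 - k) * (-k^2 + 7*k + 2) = 10*k^5 - 67*k^4 - 40*k^3 - 13*k^2 - 2*k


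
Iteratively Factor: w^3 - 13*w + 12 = (w + 4)*(w^2 - 4*w + 3) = (w - 1)*(w + 4)*(w - 3)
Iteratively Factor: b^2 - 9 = (b - 3)*(b + 3)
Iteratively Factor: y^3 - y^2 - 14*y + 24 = (y + 4)*(y^2 - 5*y + 6) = (y - 2)*(y + 4)*(y - 3)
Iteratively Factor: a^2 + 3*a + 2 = (a + 1)*(a + 2)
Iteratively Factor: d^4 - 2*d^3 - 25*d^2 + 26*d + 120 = (d + 2)*(d^3 - 4*d^2 - 17*d + 60) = (d - 3)*(d + 2)*(d^2 - d - 20) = (d - 3)*(d + 2)*(d + 4)*(d - 5)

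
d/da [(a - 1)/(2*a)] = 1/(2*a^2)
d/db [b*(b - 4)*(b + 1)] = 3*b^2 - 6*b - 4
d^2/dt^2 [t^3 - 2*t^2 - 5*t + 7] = 6*t - 4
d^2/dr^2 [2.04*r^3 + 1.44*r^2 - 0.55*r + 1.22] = 12.24*r + 2.88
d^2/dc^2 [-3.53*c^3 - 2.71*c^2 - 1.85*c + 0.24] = -21.18*c - 5.42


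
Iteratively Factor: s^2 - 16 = (s + 4)*(s - 4)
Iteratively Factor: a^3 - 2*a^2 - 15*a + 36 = (a - 3)*(a^2 + a - 12) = (a - 3)*(a + 4)*(a - 3)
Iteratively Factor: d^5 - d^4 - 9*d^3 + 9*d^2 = (d - 1)*(d^4 - 9*d^2) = (d - 3)*(d - 1)*(d^3 + 3*d^2) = d*(d - 3)*(d - 1)*(d^2 + 3*d) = d*(d - 3)*(d - 1)*(d + 3)*(d)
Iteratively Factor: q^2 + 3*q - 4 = (q - 1)*(q + 4)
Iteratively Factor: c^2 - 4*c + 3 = (c - 3)*(c - 1)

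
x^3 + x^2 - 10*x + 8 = (x - 2)*(x - 1)*(x + 4)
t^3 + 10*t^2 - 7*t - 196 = (t - 4)*(t + 7)^2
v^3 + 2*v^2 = v^2*(v + 2)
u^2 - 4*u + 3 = (u - 3)*(u - 1)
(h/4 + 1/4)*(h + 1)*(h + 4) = h^3/4 + 3*h^2/2 + 9*h/4 + 1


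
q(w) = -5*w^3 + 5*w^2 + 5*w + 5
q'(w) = -15*w^2 + 10*w + 5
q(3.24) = -96.37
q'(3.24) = -120.06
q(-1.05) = 11.05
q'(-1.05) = -22.04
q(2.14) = -10.40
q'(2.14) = -42.29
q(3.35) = -110.11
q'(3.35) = -129.84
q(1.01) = 10.00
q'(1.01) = -0.20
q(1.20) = 9.56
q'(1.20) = -4.60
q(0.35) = 7.15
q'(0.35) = 6.66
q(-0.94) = 8.87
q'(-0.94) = -17.65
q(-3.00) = 170.00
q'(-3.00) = -160.00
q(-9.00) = 4010.00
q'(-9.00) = -1300.00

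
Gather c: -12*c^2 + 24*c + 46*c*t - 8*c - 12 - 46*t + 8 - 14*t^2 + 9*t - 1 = -12*c^2 + c*(46*t + 16) - 14*t^2 - 37*t - 5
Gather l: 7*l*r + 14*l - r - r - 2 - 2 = l*(7*r + 14) - 2*r - 4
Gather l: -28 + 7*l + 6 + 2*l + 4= 9*l - 18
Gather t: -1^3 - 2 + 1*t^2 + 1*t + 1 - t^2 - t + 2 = 0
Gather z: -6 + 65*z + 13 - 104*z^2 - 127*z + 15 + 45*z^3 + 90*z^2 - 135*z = 45*z^3 - 14*z^2 - 197*z + 22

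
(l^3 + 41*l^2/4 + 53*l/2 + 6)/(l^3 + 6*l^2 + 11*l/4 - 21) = (4*l^2 + 25*l + 6)/(4*l^2 + 8*l - 21)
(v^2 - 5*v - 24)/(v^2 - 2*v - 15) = (v - 8)/(v - 5)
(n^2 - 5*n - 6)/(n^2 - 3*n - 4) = (n - 6)/(n - 4)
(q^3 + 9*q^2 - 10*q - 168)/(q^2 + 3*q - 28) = q + 6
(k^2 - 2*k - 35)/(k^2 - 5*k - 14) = (k + 5)/(k + 2)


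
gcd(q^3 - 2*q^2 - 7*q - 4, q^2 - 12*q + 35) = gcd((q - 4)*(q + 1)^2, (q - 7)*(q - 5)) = 1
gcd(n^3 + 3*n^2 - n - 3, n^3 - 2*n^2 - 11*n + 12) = n^2 + 2*n - 3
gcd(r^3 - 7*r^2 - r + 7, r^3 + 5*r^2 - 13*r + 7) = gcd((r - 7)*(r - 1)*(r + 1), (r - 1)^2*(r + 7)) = r - 1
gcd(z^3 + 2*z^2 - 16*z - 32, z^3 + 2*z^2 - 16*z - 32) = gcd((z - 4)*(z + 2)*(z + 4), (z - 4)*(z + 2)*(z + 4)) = z^3 + 2*z^2 - 16*z - 32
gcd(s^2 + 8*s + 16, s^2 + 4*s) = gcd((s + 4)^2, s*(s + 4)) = s + 4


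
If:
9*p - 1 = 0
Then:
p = 1/9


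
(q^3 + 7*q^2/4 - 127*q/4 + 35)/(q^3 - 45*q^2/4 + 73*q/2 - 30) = (q + 7)/(q - 6)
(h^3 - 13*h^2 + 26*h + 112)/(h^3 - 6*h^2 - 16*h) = (h - 7)/h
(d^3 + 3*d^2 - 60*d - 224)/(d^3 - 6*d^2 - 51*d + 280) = (d + 4)/(d - 5)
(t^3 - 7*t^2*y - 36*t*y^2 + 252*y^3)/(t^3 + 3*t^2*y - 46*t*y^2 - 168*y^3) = (t - 6*y)/(t + 4*y)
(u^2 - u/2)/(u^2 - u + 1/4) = 2*u/(2*u - 1)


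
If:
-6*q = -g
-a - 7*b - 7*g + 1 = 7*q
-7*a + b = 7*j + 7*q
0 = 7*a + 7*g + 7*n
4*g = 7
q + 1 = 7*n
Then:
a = -325/168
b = -159/98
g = 7/4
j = 484/343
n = 31/168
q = 7/24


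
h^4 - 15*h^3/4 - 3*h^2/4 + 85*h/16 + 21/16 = (h - 7/2)*(h - 3/2)*(h + 1/4)*(h + 1)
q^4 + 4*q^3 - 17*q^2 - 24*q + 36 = (q - 3)*(q - 1)*(q + 2)*(q + 6)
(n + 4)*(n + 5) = n^2 + 9*n + 20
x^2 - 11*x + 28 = (x - 7)*(x - 4)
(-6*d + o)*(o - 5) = -6*d*o + 30*d + o^2 - 5*o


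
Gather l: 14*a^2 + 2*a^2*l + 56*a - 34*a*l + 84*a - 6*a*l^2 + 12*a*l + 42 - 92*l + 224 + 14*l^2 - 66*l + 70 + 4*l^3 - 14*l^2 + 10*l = 14*a^2 - 6*a*l^2 + 140*a + 4*l^3 + l*(2*a^2 - 22*a - 148) + 336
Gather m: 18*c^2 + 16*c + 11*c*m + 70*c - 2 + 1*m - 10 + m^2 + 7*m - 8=18*c^2 + 86*c + m^2 + m*(11*c + 8) - 20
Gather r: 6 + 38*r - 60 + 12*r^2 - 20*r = 12*r^2 + 18*r - 54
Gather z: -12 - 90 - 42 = -144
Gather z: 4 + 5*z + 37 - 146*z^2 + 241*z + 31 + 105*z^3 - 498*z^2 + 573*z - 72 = 105*z^3 - 644*z^2 + 819*z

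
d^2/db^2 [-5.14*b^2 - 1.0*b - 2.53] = -10.2800000000000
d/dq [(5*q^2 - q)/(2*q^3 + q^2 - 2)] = (-2*q^2*(3*q + 1)*(5*q - 1) + (10*q - 1)*(2*q^3 + q^2 - 2))/(2*q^3 + q^2 - 2)^2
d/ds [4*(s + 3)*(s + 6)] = 8*s + 36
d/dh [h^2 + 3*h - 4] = 2*h + 3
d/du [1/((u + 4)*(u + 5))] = (-2*u - 9)/(u^4 + 18*u^3 + 121*u^2 + 360*u + 400)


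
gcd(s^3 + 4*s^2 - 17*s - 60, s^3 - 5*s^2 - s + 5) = 1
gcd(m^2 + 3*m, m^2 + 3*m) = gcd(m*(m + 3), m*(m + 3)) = m^2 + 3*m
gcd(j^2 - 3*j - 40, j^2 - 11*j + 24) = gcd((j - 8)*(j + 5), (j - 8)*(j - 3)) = j - 8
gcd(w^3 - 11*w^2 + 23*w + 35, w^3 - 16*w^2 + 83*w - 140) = w^2 - 12*w + 35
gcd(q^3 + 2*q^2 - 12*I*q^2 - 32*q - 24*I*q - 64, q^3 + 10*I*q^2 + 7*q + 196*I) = q - 4*I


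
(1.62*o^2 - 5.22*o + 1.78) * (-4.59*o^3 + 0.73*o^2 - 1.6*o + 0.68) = -7.4358*o^5 + 25.1424*o^4 - 14.5728*o^3 + 10.753*o^2 - 6.3976*o + 1.2104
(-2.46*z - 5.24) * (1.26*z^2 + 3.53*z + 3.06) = -3.0996*z^3 - 15.2862*z^2 - 26.0248*z - 16.0344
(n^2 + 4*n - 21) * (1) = n^2 + 4*n - 21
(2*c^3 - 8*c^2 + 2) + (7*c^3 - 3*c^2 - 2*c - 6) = 9*c^3 - 11*c^2 - 2*c - 4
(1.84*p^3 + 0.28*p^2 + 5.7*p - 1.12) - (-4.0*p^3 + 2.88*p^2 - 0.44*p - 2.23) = 5.84*p^3 - 2.6*p^2 + 6.14*p + 1.11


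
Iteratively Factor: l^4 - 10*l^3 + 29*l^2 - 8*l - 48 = (l + 1)*(l^3 - 11*l^2 + 40*l - 48) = (l - 3)*(l + 1)*(l^2 - 8*l + 16) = (l - 4)*(l - 3)*(l + 1)*(l - 4)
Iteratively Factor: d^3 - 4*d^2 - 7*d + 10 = (d - 5)*(d^2 + d - 2) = (d - 5)*(d - 1)*(d + 2)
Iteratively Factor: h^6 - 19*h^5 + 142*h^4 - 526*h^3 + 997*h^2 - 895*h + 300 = (h - 5)*(h^5 - 14*h^4 + 72*h^3 - 166*h^2 + 167*h - 60) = (h - 5)*(h - 3)*(h^4 - 11*h^3 + 39*h^2 - 49*h + 20) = (h - 5)^2*(h - 3)*(h^3 - 6*h^2 + 9*h - 4) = (h - 5)^2*(h - 4)*(h - 3)*(h^2 - 2*h + 1) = (h - 5)^2*(h - 4)*(h - 3)*(h - 1)*(h - 1)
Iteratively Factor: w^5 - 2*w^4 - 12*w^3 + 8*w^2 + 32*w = (w + 2)*(w^4 - 4*w^3 - 4*w^2 + 16*w) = (w - 2)*(w + 2)*(w^3 - 2*w^2 - 8*w) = w*(w - 2)*(w + 2)*(w^2 - 2*w - 8) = w*(w - 2)*(w + 2)^2*(w - 4)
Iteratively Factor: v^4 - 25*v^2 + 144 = (v - 3)*(v^3 + 3*v^2 - 16*v - 48) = (v - 3)*(v + 3)*(v^2 - 16) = (v - 4)*(v - 3)*(v + 3)*(v + 4)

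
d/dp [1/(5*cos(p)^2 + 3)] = 20*sin(2*p)/(5*cos(2*p) + 11)^2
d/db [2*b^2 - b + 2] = 4*b - 1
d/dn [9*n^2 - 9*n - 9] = 18*n - 9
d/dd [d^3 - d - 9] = 3*d^2 - 1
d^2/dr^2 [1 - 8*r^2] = -16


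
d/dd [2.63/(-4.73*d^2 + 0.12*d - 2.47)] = (24.8798*d - 0.3156)/(4.73*d^2 - 0.12*d + 2.47)^2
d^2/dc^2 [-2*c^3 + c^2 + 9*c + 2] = 2 - 12*c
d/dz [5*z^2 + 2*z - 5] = 10*z + 2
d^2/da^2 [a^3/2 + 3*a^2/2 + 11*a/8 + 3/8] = 3*a + 3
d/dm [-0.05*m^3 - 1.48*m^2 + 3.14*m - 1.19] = -0.15*m^2 - 2.96*m + 3.14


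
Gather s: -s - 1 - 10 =-s - 11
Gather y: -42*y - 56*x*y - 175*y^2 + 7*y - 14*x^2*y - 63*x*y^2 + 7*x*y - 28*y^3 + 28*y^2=-28*y^3 + y^2*(-63*x - 147) + y*(-14*x^2 - 49*x - 35)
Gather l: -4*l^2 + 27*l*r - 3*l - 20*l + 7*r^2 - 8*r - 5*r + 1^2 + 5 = -4*l^2 + l*(27*r - 23) + 7*r^2 - 13*r + 6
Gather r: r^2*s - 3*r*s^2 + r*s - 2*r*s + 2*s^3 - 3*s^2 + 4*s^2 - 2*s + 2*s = r^2*s + r*(-3*s^2 - s) + 2*s^3 + s^2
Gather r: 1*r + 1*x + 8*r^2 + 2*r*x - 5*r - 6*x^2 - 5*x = 8*r^2 + r*(2*x - 4) - 6*x^2 - 4*x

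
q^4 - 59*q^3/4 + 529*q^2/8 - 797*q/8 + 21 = (q - 8)*(q - 7/2)*(q - 3)*(q - 1/4)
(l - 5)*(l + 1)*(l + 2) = l^3 - 2*l^2 - 13*l - 10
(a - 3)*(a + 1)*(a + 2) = a^3 - 7*a - 6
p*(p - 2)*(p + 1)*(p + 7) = p^4 + 6*p^3 - 9*p^2 - 14*p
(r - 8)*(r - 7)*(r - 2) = r^3 - 17*r^2 + 86*r - 112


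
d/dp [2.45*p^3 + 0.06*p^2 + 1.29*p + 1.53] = 7.35*p^2 + 0.12*p + 1.29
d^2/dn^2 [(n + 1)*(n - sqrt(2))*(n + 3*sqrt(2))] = 6*n + 2 + 4*sqrt(2)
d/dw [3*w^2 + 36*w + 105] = 6*w + 36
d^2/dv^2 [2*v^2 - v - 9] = 4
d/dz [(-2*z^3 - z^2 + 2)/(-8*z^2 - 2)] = z*(4*z^3 + 3*z + 9)/(16*z^4 + 8*z^2 + 1)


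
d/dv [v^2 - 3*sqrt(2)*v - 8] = 2*v - 3*sqrt(2)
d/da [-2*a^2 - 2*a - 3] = -4*a - 2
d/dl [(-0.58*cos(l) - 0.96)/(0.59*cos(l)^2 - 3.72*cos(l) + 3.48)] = (-0.3422*cos(l)^2 - 1.1328*cos(l) + 5.5896)*sin(l)/(0.3481*cos(l)^4 - 4.3896*cos(l)^3 + 17.9448*cos(l)^2 - 25.8912*cos(l) + 12.1104)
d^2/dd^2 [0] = 0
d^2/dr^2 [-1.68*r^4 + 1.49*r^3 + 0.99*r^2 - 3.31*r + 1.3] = -20.16*r^2 + 8.94*r + 1.98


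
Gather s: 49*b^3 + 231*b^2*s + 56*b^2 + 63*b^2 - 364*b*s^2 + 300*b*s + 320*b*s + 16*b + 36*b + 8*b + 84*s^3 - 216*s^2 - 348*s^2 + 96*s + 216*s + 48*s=49*b^3 + 119*b^2 + 60*b + 84*s^3 + s^2*(-364*b - 564) + s*(231*b^2 + 620*b + 360)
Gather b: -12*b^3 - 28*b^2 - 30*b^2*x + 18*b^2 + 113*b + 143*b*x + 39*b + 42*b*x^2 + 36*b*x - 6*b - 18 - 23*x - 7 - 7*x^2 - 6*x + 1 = -12*b^3 + b^2*(-30*x - 10) + b*(42*x^2 + 179*x + 146) - 7*x^2 - 29*x - 24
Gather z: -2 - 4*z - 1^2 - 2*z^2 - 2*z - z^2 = -3*z^2 - 6*z - 3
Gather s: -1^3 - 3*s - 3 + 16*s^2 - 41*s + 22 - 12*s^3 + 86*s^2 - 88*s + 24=-12*s^3 + 102*s^2 - 132*s + 42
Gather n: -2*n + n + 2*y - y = -n + y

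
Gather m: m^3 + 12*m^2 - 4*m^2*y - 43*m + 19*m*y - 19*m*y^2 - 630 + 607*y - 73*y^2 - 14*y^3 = m^3 + m^2*(12 - 4*y) + m*(-19*y^2 + 19*y - 43) - 14*y^3 - 73*y^2 + 607*y - 630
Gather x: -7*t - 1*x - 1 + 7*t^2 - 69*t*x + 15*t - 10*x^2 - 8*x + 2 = 7*t^2 + 8*t - 10*x^2 + x*(-69*t - 9) + 1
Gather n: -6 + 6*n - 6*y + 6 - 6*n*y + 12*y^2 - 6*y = n*(6 - 6*y) + 12*y^2 - 12*y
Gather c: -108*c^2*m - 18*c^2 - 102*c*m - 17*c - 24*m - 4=c^2*(-108*m - 18) + c*(-102*m - 17) - 24*m - 4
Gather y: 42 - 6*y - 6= 36 - 6*y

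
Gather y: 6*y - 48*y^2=-48*y^2 + 6*y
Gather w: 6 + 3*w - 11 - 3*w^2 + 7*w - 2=-3*w^2 + 10*w - 7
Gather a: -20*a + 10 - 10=-20*a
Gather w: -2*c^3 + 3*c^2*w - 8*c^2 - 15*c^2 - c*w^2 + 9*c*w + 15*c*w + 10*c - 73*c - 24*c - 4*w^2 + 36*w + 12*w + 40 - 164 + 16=-2*c^3 - 23*c^2 - 87*c + w^2*(-c - 4) + w*(3*c^2 + 24*c + 48) - 108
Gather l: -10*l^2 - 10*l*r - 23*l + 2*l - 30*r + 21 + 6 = -10*l^2 + l*(-10*r - 21) - 30*r + 27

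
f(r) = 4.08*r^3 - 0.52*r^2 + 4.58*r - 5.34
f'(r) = 12.24*r^2 - 1.04*r + 4.58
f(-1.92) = -44.93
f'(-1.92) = 51.70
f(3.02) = 116.13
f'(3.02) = 113.07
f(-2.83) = -114.94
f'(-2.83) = 105.55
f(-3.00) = -133.92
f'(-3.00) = 117.86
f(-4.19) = -333.78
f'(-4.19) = 223.82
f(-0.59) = -9.06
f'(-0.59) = 9.45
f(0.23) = -4.26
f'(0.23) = 4.99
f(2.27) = 50.10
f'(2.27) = 65.29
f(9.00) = 2968.08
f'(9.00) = 986.66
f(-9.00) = -3063.00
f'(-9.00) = 1005.38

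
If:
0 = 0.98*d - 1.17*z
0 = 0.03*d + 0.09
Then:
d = -3.00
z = -2.51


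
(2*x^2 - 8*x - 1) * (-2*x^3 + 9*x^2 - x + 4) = -4*x^5 + 34*x^4 - 72*x^3 + 7*x^2 - 31*x - 4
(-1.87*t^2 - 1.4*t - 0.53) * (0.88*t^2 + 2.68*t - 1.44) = -1.6456*t^4 - 6.2436*t^3 - 1.5256*t^2 + 0.5956*t + 0.7632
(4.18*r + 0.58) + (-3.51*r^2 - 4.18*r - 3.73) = -3.51*r^2 - 3.15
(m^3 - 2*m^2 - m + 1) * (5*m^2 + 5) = 5*m^5 - 10*m^4 - 5*m^2 - 5*m + 5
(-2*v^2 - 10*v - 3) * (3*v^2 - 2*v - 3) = -6*v^4 - 26*v^3 + 17*v^2 + 36*v + 9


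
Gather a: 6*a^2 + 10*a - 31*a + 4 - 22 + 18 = 6*a^2 - 21*a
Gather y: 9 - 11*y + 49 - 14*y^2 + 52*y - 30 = -14*y^2 + 41*y + 28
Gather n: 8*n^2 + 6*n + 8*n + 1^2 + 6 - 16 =8*n^2 + 14*n - 9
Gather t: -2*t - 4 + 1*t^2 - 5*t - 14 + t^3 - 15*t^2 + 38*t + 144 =t^3 - 14*t^2 + 31*t + 126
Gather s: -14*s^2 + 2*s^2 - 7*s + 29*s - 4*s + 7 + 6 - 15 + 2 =-12*s^2 + 18*s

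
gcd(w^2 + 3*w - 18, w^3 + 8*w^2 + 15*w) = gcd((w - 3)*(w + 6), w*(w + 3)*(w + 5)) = 1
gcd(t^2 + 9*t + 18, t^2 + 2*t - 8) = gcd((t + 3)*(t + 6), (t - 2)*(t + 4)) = 1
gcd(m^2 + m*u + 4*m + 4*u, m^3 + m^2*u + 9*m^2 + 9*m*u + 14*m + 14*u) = m + u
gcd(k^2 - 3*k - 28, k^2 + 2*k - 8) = k + 4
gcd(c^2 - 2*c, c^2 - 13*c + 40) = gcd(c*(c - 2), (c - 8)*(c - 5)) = 1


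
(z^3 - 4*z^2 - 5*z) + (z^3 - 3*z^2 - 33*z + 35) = 2*z^3 - 7*z^2 - 38*z + 35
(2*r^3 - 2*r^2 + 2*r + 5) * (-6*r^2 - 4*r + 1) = -12*r^5 + 4*r^4 - 2*r^3 - 40*r^2 - 18*r + 5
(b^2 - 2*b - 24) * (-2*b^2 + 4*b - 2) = -2*b^4 + 8*b^3 + 38*b^2 - 92*b + 48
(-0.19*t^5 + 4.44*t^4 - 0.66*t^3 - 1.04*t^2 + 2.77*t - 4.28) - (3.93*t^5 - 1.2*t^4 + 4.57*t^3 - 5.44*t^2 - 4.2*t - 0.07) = -4.12*t^5 + 5.64*t^4 - 5.23*t^3 + 4.4*t^2 + 6.97*t - 4.21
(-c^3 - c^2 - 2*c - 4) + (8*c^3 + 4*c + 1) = 7*c^3 - c^2 + 2*c - 3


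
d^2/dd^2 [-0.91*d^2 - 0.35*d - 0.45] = -1.82000000000000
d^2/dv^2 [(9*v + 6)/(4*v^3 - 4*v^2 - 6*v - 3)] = 12*(72*v^5 + 24*v^4 - 68*v^3 + 84*v^2 + 54*v - 3)/(64*v^9 - 192*v^8 - 96*v^7 + 368*v^6 + 432*v^5 - 144*v^4 - 540*v^3 - 432*v^2 - 162*v - 27)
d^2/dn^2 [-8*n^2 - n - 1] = -16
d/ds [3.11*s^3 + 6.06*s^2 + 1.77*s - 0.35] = 9.33*s^2 + 12.12*s + 1.77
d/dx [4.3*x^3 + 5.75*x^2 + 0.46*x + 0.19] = 12.9*x^2 + 11.5*x + 0.46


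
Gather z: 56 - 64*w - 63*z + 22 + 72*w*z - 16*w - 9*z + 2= -80*w + z*(72*w - 72) + 80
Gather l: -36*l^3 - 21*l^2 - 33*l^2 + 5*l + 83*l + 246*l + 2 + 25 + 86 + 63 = -36*l^3 - 54*l^2 + 334*l + 176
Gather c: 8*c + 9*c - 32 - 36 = 17*c - 68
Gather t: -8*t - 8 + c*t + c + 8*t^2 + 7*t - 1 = c + 8*t^2 + t*(c - 1) - 9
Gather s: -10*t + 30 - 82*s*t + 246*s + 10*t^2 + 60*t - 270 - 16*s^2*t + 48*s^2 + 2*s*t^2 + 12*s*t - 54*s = s^2*(48 - 16*t) + s*(2*t^2 - 70*t + 192) + 10*t^2 + 50*t - 240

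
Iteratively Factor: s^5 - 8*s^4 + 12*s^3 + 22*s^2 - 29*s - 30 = (s - 3)*(s^4 - 5*s^3 - 3*s^2 + 13*s + 10) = (s - 3)*(s - 2)*(s^3 - 3*s^2 - 9*s - 5) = (s - 3)*(s - 2)*(s + 1)*(s^2 - 4*s - 5) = (s - 5)*(s - 3)*(s - 2)*(s + 1)*(s + 1)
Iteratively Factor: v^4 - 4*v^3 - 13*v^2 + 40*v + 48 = (v - 4)*(v^3 - 13*v - 12) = (v - 4)*(v + 3)*(v^2 - 3*v - 4) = (v - 4)*(v + 1)*(v + 3)*(v - 4)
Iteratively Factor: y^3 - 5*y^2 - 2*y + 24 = (y - 3)*(y^2 - 2*y - 8) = (y - 4)*(y - 3)*(y + 2)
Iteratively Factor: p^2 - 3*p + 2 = (p - 1)*(p - 2)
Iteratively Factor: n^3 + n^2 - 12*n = (n - 3)*(n^2 + 4*n) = (n - 3)*(n + 4)*(n)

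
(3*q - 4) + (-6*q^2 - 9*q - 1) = -6*q^2 - 6*q - 5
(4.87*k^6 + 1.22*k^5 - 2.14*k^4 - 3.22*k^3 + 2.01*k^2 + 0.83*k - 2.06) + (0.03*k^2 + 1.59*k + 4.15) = 4.87*k^6 + 1.22*k^5 - 2.14*k^4 - 3.22*k^3 + 2.04*k^2 + 2.42*k + 2.09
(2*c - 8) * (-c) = -2*c^2 + 8*c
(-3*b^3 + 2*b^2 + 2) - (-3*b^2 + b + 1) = -3*b^3 + 5*b^2 - b + 1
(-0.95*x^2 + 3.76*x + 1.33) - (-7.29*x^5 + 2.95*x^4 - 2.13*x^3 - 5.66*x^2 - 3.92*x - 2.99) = 7.29*x^5 - 2.95*x^4 + 2.13*x^3 + 4.71*x^2 + 7.68*x + 4.32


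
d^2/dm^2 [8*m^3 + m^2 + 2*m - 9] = 48*m + 2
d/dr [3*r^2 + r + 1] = 6*r + 1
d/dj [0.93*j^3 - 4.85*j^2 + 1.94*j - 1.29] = 2.79*j^2 - 9.7*j + 1.94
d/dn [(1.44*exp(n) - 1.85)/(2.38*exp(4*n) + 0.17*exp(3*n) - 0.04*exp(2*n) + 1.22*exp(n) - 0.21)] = (-10.2816*exp(4*n) + 17.1224*exp(3*n) + 1.0011*exp(2*n) - 0.148*exp(n) + 1.9546)*exp(n)/(5.6644*exp(8*n) + 0.8092*exp(7*n) - 0.1615*exp(6*n) + 5.7936*exp(5*n) - 0.5832*exp(4*n) - 0.169*exp(3*n) + 1.5052*exp(2*n) - 0.5124*exp(n) + 0.0441)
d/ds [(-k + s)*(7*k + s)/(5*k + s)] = ((k - s)*(7*k + s) + 2*(3*k + s)*(5*k + s))/(5*k + s)^2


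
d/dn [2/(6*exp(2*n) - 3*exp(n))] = 2*(1 - 4*exp(n))*exp(-n)/(3*(2*exp(n) - 1)^2)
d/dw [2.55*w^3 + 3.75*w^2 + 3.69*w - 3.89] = 7.65*w^2 + 7.5*w + 3.69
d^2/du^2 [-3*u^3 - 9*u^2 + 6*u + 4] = -18*u - 18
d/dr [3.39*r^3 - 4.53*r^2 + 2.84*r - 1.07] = 10.17*r^2 - 9.06*r + 2.84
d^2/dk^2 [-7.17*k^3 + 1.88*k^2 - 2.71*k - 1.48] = 3.76 - 43.02*k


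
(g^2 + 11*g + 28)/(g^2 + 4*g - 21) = (g + 4)/(g - 3)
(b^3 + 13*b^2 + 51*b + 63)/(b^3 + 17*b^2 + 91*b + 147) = (b + 3)/(b + 7)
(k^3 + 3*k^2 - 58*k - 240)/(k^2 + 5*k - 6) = (k^2 - 3*k - 40)/(k - 1)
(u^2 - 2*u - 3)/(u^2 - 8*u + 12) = (u^2 - 2*u - 3)/(u^2 - 8*u + 12)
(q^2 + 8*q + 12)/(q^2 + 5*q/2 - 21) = 2*(q + 2)/(2*q - 7)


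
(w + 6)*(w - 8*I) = w^2 + 6*w - 8*I*w - 48*I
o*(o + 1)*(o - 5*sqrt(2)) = o^3 - 5*sqrt(2)*o^2 + o^2 - 5*sqrt(2)*o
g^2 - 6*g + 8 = (g - 4)*(g - 2)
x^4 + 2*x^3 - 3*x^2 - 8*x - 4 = (x - 2)*(x + 1)^2*(x + 2)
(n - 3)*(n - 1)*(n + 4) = n^3 - 13*n + 12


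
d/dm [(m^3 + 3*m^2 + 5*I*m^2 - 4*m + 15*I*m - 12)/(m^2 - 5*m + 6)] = (m^4 - 10*m^3 + m^2*(7 - 40*I) + 60*m*(1 + I) - 84 + 90*I)/(m^4 - 10*m^3 + 37*m^2 - 60*m + 36)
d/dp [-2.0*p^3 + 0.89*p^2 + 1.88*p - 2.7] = -6.0*p^2 + 1.78*p + 1.88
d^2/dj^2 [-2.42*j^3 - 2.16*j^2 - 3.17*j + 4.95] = -14.52*j - 4.32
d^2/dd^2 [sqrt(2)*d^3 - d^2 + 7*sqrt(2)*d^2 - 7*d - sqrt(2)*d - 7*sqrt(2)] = 6*sqrt(2)*d - 2 + 14*sqrt(2)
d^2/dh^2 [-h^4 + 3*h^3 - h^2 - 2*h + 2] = -12*h^2 + 18*h - 2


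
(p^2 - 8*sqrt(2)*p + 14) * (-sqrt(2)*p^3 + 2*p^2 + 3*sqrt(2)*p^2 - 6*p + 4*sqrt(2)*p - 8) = -sqrt(2)*p^5 + 3*sqrt(2)*p^4 + 18*p^4 - 54*p^3 - 26*sqrt(2)*p^3 - 44*p^2 + 90*sqrt(2)*p^2 - 84*p + 120*sqrt(2)*p - 112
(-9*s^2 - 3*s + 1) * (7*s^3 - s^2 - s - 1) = -63*s^5 - 12*s^4 + 19*s^3 + 11*s^2 + 2*s - 1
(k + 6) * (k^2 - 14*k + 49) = k^3 - 8*k^2 - 35*k + 294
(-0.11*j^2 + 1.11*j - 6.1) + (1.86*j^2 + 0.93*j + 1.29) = 1.75*j^2 + 2.04*j - 4.81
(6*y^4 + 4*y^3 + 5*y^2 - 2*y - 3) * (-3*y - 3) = -18*y^5 - 30*y^4 - 27*y^3 - 9*y^2 + 15*y + 9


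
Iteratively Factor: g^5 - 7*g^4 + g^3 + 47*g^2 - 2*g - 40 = (g - 5)*(g^4 - 2*g^3 - 9*g^2 + 2*g + 8) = (g - 5)*(g - 4)*(g^3 + 2*g^2 - g - 2) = (g - 5)*(g - 4)*(g - 1)*(g^2 + 3*g + 2) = (g - 5)*(g - 4)*(g - 1)*(g + 1)*(g + 2)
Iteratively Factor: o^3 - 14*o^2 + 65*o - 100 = (o - 5)*(o^2 - 9*o + 20) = (o - 5)*(o - 4)*(o - 5)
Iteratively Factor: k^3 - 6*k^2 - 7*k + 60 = (k - 4)*(k^2 - 2*k - 15) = (k - 5)*(k - 4)*(k + 3)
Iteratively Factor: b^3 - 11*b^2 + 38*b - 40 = (b - 5)*(b^2 - 6*b + 8) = (b - 5)*(b - 4)*(b - 2)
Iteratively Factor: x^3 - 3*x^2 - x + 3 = (x - 3)*(x^2 - 1) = (x - 3)*(x + 1)*(x - 1)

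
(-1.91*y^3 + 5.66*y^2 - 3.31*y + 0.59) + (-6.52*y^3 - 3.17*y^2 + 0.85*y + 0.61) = -8.43*y^3 + 2.49*y^2 - 2.46*y + 1.2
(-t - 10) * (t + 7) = -t^2 - 17*t - 70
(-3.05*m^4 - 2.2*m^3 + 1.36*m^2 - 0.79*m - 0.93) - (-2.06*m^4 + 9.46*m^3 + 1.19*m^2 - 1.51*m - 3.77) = -0.99*m^4 - 11.66*m^3 + 0.17*m^2 + 0.72*m + 2.84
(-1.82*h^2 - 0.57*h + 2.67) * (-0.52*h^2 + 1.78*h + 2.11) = 0.9464*h^4 - 2.9432*h^3 - 6.2432*h^2 + 3.5499*h + 5.6337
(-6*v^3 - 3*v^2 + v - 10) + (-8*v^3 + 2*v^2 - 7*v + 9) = -14*v^3 - v^2 - 6*v - 1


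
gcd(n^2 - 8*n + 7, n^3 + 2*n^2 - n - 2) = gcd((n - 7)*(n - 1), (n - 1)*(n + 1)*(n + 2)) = n - 1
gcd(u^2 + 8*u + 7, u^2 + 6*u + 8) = 1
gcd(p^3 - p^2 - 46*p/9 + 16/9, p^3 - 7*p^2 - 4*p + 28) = p + 2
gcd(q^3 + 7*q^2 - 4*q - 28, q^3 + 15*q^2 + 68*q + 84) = q^2 + 9*q + 14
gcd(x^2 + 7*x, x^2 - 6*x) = x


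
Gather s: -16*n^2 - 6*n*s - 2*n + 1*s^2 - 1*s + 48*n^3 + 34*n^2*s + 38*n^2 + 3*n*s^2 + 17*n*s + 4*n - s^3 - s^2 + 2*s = 48*n^3 + 22*n^2 + 3*n*s^2 + 2*n - s^3 + s*(34*n^2 + 11*n + 1)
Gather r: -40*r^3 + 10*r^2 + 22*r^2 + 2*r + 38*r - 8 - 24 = -40*r^3 + 32*r^2 + 40*r - 32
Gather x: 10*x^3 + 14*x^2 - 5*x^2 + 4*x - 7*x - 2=10*x^3 + 9*x^2 - 3*x - 2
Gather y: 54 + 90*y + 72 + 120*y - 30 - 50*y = 160*y + 96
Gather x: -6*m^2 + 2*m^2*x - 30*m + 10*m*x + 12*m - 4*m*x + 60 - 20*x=-6*m^2 - 18*m + x*(2*m^2 + 6*m - 20) + 60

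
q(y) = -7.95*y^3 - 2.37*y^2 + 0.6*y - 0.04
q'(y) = -23.85*y^2 - 4.74*y + 0.6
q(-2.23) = 75.00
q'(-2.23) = -107.43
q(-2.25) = 77.17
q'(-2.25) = -109.48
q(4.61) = -826.52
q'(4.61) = -528.11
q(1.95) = -66.83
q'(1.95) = -99.33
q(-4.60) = 720.87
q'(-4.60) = -482.26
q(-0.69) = 1.03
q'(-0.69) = -7.48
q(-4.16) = 528.78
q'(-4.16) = -392.42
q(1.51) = -31.91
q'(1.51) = -60.94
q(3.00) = -234.22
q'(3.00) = -228.27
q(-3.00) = 191.48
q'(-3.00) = -199.83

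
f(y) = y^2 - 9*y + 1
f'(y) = 2*y - 9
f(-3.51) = 44.91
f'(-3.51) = -16.02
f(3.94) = -18.94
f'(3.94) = -1.12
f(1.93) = -12.65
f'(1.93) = -5.14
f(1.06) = -7.42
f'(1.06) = -6.88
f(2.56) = -15.49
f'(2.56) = -3.88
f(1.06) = -7.42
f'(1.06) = -6.88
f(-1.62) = 18.20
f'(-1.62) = -12.24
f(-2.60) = 31.16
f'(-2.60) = -14.20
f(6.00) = -17.00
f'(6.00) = 3.00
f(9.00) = 1.00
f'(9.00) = 9.00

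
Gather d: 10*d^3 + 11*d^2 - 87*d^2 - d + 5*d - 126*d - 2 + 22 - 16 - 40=10*d^3 - 76*d^2 - 122*d - 36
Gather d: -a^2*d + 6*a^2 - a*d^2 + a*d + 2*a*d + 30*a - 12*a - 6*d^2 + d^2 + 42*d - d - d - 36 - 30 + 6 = 6*a^2 + 18*a + d^2*(-a - 5) + d*(-a^2 + 3*a + 40) - 60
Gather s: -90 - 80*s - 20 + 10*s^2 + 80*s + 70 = 10*s^2 - 40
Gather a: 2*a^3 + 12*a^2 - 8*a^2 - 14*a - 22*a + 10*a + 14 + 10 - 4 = 2*a^3 + 4*a^2 - 26*a + 20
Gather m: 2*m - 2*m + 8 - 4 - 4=0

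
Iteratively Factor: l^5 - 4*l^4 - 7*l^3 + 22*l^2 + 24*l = (l - 3)*(l^4 - l^3 - 10*l^2 - 8*l) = (l - 3)*(l + 2)*(l^3 - 3*l^2 - 4*l) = l*(l - 3)*(l + 2)*(l^2 - 3*l - 4) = l*(l - 3)*(l + 1)*(l + 2)*(l - 4)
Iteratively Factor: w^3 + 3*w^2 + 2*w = (w + 2)*(w^2 + w) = (w + 1)*(w + 2)*(w)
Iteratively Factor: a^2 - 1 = (a + 1)*(a - 1)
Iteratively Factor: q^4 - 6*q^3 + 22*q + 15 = (q - 5)*(q^3 - q^2 - 5*q - 3) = (q - 5)*(q - 3)*(q^2 + 2*q + 1) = (q - 5)*(q - 3)*(q + 1)*(q + 1)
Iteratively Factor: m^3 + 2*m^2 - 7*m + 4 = (m + 4)*(m^2 - 2*m + 1) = (m - 1)*(m + 4)*(m - 1)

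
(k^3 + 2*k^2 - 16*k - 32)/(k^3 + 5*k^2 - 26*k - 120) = (k^2 - 2*k - 8)/(k^2 + k - 30)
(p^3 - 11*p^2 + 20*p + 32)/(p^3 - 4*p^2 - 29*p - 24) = (p - 4)/(p + 3)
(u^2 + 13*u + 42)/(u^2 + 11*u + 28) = (u + 6)/(u + 4)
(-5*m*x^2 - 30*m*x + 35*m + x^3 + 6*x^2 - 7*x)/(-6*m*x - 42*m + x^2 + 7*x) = (-5*m*x + 5*m + x^2 - x)/(-6*m + x)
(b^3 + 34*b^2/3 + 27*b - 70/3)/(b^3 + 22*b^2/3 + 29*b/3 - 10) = (b + 7)/(b + 3)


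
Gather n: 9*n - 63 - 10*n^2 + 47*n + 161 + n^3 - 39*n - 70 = n^3 - 10*n^2 + 17*n + 28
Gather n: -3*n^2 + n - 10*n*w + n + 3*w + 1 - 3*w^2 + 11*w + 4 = -3*n^2 + n*(2 - 10*w) - 3*w^2 + 14*w + 5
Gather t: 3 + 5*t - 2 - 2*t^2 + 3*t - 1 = -2*t^2 + 8*t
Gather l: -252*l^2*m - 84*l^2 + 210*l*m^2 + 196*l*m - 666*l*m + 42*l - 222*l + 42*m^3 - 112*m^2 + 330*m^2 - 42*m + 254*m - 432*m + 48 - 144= l^2*(-252*m - 84) + l*(210*m^2 - 470*m - 180) + 42*m^3 + 218*m^2 - 220*m - 96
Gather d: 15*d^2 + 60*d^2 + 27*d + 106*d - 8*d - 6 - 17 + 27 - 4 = 75*d^2 + 125*d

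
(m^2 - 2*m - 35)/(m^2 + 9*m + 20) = (m - 7)/(m + 4)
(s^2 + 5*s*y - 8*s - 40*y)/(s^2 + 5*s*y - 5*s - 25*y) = (s - 8)/(s - 5)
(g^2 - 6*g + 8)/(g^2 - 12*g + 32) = (g - 2)/(g - 8)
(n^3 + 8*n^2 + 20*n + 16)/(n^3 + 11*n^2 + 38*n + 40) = (n + 2)/(n + 5)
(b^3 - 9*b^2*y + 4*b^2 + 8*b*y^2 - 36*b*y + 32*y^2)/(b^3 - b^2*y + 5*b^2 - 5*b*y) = (b^2 - 8*b*y + 4*b - 32*y)/(b*(b + 5))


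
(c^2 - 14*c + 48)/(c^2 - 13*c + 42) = (c - 8)/(c - 7)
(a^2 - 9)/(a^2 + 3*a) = (a - 3)/a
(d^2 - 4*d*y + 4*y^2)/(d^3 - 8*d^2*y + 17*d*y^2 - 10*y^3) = (d - 2*y)/(d^2 - 6*d*y + 5*y^2)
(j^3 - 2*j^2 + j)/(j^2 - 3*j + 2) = j*(j - 1)/(j - 2)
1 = 1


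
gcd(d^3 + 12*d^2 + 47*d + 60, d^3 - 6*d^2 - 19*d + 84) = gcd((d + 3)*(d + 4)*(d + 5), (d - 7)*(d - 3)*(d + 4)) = d + 4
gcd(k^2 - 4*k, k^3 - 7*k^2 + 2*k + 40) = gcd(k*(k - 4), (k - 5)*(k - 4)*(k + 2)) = k - 4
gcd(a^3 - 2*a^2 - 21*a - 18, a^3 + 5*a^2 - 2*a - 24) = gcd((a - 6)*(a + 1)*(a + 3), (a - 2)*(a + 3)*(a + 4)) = a + 3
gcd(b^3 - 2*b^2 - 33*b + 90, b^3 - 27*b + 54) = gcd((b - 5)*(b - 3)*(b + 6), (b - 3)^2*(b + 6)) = b^2 + 3*b - 18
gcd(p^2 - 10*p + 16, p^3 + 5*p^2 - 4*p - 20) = p - 2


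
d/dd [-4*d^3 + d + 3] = 1 - 12*d^2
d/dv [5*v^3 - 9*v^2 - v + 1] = 15*v^2 - 18*v - 1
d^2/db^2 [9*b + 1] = 0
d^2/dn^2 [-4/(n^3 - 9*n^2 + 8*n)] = 8*(3*n*(n - 3)*(n^2 - 9*n + 8) - (3*n^2 - 18*n + 8)^2)/(n^3*(n^2 - 9*n + 8)^3)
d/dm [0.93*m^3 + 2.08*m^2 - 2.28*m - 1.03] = 2.79*m^2 + 4.16*m - 2.28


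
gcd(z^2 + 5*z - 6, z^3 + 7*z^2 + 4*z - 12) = z^2 + 5*z - 6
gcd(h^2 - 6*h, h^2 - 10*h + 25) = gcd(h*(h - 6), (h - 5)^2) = 1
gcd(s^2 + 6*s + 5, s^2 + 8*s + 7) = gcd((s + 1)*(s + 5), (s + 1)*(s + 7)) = s + 1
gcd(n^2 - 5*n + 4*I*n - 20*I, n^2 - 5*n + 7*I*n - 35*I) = n - 5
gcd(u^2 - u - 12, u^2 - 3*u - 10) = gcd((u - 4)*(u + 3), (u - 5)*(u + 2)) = 1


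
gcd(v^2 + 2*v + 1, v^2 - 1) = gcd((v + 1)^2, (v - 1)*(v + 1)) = v + 1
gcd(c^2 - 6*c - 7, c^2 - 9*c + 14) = c - 7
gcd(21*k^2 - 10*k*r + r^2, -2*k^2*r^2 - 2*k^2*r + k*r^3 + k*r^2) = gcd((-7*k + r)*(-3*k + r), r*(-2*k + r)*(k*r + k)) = 1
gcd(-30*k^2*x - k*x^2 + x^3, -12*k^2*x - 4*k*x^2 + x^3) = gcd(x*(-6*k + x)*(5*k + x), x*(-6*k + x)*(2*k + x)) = -6*k*x + x^2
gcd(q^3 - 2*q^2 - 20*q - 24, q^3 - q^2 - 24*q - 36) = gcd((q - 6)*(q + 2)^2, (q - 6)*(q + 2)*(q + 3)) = q^2 - 4*q - 12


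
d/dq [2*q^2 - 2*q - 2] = 4*q - 2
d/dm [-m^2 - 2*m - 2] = -2*m - 2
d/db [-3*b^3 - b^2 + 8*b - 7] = -9*b^2 - 2*b + 8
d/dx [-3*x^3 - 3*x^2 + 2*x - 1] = -9*x^2 - 6*x + 2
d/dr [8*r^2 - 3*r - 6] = 16*r - 3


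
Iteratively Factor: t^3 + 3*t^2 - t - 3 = (t + 3)*(t^2 - 1) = (t + 1)*(t + 3)*(t - 1)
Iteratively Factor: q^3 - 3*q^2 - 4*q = (q - 4)*(q^2 + q) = q*(q - 4)*(q + 1)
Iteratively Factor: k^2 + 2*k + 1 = (k + 1)*(k + 1)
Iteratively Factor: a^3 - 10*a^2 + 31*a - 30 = (a - 5)*(a^2 - 5*a + 6) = (a - 5)*(a - 3)*(a - 2)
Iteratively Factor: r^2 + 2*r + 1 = (r + 1)*(r + 1)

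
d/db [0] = 0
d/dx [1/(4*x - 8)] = -1/(4*(x - 2)^2)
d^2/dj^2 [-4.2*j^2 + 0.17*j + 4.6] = -8.40000000000000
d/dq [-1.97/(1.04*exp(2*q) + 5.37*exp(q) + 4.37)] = (4.0976*exp(q) + 10.5789)*exp(q)/(1.04*exp(2*q) + 5.37*exp(q) + 4.37)^2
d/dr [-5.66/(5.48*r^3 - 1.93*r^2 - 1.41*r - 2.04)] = (93.0504*r^2 - 21.8476*r - 7.9806)/(-5.48*r^3 + 1.93*r^2 + 1.41*r + 2.04)^2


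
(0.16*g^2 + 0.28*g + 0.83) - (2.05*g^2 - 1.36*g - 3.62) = -1.89*g^2 + 1.64*g + 4.45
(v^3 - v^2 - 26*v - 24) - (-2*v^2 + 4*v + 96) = v^3 + v^2 - 30*v - 120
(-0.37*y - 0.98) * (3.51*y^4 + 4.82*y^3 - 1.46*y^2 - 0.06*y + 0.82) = -1.2987*y^5 - 5.2232*y^4 - 4.1834*y^3 + 1.453*y^2 - 0.2446*y - 0.8036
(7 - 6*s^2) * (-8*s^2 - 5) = 48*s^4 - 26*s^2 - 35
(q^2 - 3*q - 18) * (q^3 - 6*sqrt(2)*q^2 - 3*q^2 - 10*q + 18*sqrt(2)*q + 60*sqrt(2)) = q^5 - 6*sqrt(2)*q^4 - 6*q^4 - 19*q^3 + 36*sqrt(2)*q^3 + 84*q^2 + 114*sqrt(2)*q^2 - 504*sqrt(2)*q + 180*q - 1080*sqrt(2)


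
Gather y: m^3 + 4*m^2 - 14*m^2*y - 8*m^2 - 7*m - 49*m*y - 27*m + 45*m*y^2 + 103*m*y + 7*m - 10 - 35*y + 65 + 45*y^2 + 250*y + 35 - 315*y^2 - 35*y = m^3 - 4*m^2 - 27*m + y^2*(45*m - 270) + y*(-14*m^2 + 54*m + 180) + 90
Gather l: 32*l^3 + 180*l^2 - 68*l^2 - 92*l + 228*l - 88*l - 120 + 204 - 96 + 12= 32*l^3 + 112*l^2 + 48*l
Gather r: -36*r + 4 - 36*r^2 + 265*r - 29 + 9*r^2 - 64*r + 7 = -27*r^2 + 165*r - 18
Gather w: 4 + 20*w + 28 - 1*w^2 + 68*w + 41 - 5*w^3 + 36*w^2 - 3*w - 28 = -5*w^3 + 35*w^2 + 85*w + 45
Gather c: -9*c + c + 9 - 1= 8 - 8*c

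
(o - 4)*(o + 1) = o^2 - 3*o - 4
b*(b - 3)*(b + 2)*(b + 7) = b^4 + 6*b^3 - 13*b^2 - 42*b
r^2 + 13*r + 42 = (r + 6)*(r + 7)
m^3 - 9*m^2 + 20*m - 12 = (m - 6)*(m - 2)*(m - 1)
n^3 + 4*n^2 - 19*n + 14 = (n - 2)*(n - 1)*(n + 7)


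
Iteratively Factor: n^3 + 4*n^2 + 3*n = (n + 3)*(n^2 + n) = (n + 1)*(n + 3)*(n)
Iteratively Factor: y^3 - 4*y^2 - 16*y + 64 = (y + 4)*(y^2 - 8*y + 16) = (y - 4)*(y + 4)*(y - 4)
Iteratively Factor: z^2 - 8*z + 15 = (z - 5)*(z - 3)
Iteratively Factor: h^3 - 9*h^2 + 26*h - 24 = (h - 3)*(h^2 - 6*h + 8) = (h - 3)*(h - 2)*(h - 4)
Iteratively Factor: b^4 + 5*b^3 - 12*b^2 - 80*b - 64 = (b - 4)*(b^3 + 9*b^2 + 24*b + 16) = (b - 4)*(b + 4)*(b^2 + 5*b + 4) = (b - 4)*(b + 1)*(b + 4)*(b + 4)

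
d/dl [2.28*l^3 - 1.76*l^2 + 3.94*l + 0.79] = 6.84*l^2 - 3.52*l + 3.94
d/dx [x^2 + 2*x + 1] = 2*x + 2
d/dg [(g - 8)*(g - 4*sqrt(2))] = 2*g - 8 - 4*sqrt(2)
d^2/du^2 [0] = 0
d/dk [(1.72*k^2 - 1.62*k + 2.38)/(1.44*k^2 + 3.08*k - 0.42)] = (7.6304*k^2 - 8.2992*k - 6.65)/(2.0736*k^4 + 8.8704*k^3 + 8.2768*k^2 - 2.5872*k + 0.1764)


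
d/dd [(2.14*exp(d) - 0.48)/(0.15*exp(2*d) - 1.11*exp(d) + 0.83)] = (-0.321*exp(2*d) + 0.144*exp(d) + 1.2434)*exp(d)/(0.0225*exp(4*d) - 0.333*exp(3*d) + 1.4811*exp(2*d) - 1.8426*exp(d) + 0.6889)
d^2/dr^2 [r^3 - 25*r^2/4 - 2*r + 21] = 6*r - 25/2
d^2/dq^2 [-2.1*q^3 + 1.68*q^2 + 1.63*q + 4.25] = 3.36 - 12.6*q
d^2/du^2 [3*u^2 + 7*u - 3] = 6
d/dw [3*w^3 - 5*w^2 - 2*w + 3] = 9*w^2 - 10*w - 2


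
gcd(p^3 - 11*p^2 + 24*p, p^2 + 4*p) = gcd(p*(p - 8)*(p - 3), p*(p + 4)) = p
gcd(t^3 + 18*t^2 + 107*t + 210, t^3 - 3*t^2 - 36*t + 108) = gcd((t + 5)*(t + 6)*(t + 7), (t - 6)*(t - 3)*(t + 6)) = t + 6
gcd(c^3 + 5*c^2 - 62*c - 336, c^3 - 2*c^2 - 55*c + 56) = c^2 - c - 56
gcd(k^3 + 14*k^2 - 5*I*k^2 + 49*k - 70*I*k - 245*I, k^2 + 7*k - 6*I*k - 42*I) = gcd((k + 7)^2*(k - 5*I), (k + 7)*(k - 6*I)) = k + 7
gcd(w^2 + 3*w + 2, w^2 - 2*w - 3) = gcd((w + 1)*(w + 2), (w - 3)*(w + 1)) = w + 1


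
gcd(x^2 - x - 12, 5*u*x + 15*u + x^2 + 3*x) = x + 3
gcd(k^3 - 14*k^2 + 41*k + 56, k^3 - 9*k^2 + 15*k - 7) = k - 7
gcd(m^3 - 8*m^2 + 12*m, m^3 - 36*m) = m^2 - 6*m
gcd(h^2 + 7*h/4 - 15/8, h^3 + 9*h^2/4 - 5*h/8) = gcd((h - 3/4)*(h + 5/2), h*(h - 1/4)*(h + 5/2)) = h + 5/2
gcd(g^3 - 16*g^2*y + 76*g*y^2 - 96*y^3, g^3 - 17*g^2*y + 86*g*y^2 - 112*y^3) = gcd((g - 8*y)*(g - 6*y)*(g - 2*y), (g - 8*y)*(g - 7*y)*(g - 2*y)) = g^2 - 10*g*y + 16*y^2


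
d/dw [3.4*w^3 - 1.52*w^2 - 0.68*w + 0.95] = 10.2*w^2 - 3.04*w - 0.68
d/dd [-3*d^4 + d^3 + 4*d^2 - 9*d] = -12*d^3 + 3*d^2 + 8*d - 9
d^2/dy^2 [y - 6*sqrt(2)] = 0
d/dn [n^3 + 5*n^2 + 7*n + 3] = 3*n^2 + 10*n + 7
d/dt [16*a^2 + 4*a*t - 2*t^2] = 4*a - 4*t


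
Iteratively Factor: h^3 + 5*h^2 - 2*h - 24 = (h - 2)*(h^2 + 7*h + 12) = (h - 2)*(h + 4)*(h + 3)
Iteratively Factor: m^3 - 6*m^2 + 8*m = (m)*(m^2 - 6*m + 8) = m*(m - 2)*(m - 4)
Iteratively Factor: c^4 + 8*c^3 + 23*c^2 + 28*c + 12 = (c + 2)*(c^3 + 6*c^2 + 11*c + 6) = (c + 1)*(c + 2)*(c^2 + 5*c + 6) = (c + 1)*(c + 2)*(c + 3)*(c + 2)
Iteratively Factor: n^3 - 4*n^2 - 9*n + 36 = (n - 3)*(n^2 - n - 12) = (n - 4)*(n - 3)*(n + 3)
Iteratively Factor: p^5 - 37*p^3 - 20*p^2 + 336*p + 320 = (p + 4)*(p^4 - 4*p^3 - 21*p^2 + 64*p + 80) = (p + 4)^2*(p^3 - 8*p^2 + 11*p + 20) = (p - 5)*(p + 4)^2*(p^2 - 3*p - 4) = (p - 5)*(p + 1)*(p + 4)^2*(p - 4)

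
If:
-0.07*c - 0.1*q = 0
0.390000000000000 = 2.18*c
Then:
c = 0.18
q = -0.13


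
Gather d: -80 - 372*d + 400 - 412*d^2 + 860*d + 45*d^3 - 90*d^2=45*d^3 - 502*d^2 + 488*d + 320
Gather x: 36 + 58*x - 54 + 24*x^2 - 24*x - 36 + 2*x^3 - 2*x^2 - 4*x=2*x^3 + 22*x^2 + 30*x - 54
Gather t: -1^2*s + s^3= s^3 - s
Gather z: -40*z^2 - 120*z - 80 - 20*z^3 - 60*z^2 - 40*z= -20*z^3 - 100*z^2 - 160*z - 80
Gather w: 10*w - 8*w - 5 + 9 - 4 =2*w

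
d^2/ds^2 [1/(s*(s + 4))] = 2*(s^2 + s*(s + 4) + (s + 4)^2)/(s^3*(s + 4)^3)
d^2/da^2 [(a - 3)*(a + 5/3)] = 2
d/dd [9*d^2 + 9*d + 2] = 18*d + 9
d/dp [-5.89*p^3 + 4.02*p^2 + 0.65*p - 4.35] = -17.67*p^2 + 8.04*p + 0.65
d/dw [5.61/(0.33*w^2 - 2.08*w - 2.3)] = (11.6688 - 3.7026*w)/(-0.33*w^2 + 2.08*w + 2.3)^2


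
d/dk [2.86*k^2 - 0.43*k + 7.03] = 5.72*k - 0.43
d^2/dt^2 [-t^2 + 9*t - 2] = -2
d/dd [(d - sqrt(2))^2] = 2*d - 2*sqrt(2)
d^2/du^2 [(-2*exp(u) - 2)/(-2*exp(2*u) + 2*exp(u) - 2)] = (exp(4*u) + 5*exp(3*u) - 9*exp(2*u) - 2*exp(u) + 2)*exp(u)/(exp(6*u) - 3*exp(5*u) + 6*exp(4*u) - 7*exp(3*u) + 6*exp(2*u) - 3*exp(u) + 1)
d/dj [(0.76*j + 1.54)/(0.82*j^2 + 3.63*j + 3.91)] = (0.6232*j^2 + 2.7588*j - (0.76*j + 1.54)*(1.64*j + 3.63) + 2.9716)/(0.82*j^2 + 3.63*j + 3.91)^2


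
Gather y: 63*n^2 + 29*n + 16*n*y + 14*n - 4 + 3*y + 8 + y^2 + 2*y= 63*n^2 + 43*n + y^2 + y*(16*n + 5) + 4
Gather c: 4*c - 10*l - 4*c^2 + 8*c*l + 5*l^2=-4*c^2 + c*(8*l + 4) + 5*l^2 - 10*l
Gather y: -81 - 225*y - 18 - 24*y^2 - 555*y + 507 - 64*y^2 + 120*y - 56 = -88*y^2 - 660*y + 352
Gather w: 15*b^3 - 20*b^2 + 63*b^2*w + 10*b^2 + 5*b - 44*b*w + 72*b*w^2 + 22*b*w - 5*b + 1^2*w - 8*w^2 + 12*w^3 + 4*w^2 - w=15*b^3 - 10*b^2 + 12*w^3 + w^2*(72*b - 4) + w*(63*b^2 - 22*b)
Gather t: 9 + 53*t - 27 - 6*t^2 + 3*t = -6*t^2 + 56*t - 18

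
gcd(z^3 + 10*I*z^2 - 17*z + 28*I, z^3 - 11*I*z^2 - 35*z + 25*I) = z - I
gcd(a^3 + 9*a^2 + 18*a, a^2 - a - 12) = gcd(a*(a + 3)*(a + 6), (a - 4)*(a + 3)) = a + 3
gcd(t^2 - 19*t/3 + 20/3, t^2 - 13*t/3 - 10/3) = t - 5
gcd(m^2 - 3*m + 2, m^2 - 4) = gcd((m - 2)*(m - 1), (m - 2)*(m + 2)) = m - 2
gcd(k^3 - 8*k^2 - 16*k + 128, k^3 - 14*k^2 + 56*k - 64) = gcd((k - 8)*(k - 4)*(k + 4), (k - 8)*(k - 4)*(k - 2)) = k^2 - 12*k + 32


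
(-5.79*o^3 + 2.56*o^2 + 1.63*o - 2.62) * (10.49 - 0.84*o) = 4.8636*o^4 - 62.8875*o^3 + 25.4852*o^2 + 19.2995*o - 27.4838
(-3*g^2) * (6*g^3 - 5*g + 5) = -18*g^5 + 15*g^3 - 15*g^2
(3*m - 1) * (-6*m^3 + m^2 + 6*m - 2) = -18*m^4 + 9*m^3 + 17*m^2 - 12*m + 2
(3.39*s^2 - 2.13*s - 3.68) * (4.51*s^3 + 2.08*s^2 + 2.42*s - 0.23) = 15.2889*s^5 - 2.5551*s^4 - 12.8234*s^3 - 13.5887*s^2 - 8.4157*s + 0.8464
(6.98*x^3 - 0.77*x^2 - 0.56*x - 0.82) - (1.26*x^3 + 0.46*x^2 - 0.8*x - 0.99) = 5.72*x^3 - 1.23*x^2 + 0.24*x + 0.17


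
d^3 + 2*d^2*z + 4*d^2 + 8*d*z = d*(d + 4)*(d + 2*z)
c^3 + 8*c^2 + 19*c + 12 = (c + 1)*(c + 3)*(c + 4)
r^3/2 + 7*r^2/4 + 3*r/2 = r*(r/2 + 1)*(r + 3/2)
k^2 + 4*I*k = k*(k + 4*I)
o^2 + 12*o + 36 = (o + 6)^2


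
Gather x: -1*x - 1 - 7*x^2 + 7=-7*x^2 - x + 6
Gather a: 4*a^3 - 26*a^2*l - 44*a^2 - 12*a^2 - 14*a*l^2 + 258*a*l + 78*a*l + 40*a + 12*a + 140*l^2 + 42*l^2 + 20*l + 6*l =4*a^3 + a^2*(-26*l - 56) + a*(-14*l^2 + 336*l + 52) + 182*l^2 + 26*l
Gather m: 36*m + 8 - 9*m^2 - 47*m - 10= -9*m^2 - 11*m - 2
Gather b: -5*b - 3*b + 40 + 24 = 64 - 8*b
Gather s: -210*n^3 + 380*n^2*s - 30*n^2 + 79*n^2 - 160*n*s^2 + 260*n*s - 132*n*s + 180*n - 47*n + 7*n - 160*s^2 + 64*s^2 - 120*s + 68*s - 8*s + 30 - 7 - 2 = -210*n^3 + 49*n^2 + 140*n + s^2*(-160*n - 96) + s*(380*n^2 + 128*n - 60) + 21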